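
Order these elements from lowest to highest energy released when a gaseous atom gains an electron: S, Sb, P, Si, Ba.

Ba, P, Sb, Si, S

Electron affinity generally becomes more exothermic across a period toward the halogens and less exothermic down a group.
Here both period and group differ, so the two effects have to be weighed against each other.
P > Ba: relative to Ba, both the across-period and down-group shifts push P's electron affinity up.
Sb > P: this pair runs against the simple trend — see the exception note.
Si > Sb: period and group pull opposite ways; the down-group shift dominates (134 vs 103 kJ/mol).
S > Si: both are in period 3; the period trend gives S the larger value.
Note the exception: Sb has a higher electron affinity than P, contrary to the simple trend — both are half-filled np³, but the pairing/repulsion penalty for the added electron shrinks as the p orbitals become larger and more diffuse down the group, and for Sb that outweighs the weaker nuclear attraction.
Note the exception: Si has a higher electron affinity than P, contrary to the simple trend — adding an electron to P's half-filled 3p³ is unfavourable, so Si (3p²) has the more exothermic EA.
Approximate values (kJ/mol): Si 134, P 72, S 200, Sb 103, Ba 14.
So from lowest to highest: Ba < P < Sb < Si < S.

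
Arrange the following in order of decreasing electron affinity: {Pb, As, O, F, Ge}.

O is in period 2, group 16; F is in period 2, group 17; Ge is in period 4, group 14; As is in period 4, group 15; Pb is in period 6, group 14.
EA tends to increase across a period and decrease down a group, though the pattern is less regular than for IE or radius.
These span different periods and groups, so the two trends combine.
As > Pb: relative to Pb, both the across-period and down-group shifts push As's electron affinity up.
Ge > As: this pair runs against the simple trend — see the exception note.
O > Ge: both effects reinforce here, so O is clearly the higher of the two.
F > O: both are in period 2; the period trend gives F the larger value.
Note the exception: Ge has a higher electron affinity than As, contrary to the simple trend — adding an electron to As's half-filled 4p³ is unfavourable, so Ge (4p²) has the more exothermic EA.
For reference (kJ/mol): O 141, F 328, Ge 119, As 78, Pb 35.
So from highest to lowest: F > O > Ge > As > Pb.

F > O > Ge > As > Pb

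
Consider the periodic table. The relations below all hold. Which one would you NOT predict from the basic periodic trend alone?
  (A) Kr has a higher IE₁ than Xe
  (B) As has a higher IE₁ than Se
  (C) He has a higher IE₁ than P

(B)

The general trend: IE₁ increases across a period and decreases down a group.
(A) Kr (period 4, group 18) vs Xe (period 5, group 18): the stated order agrees with the simple trend.
(B) As (period 4, group 15) vs Se (period 4, group 16): the stated order contradicts the simple trend.
(C) He (period 1, group 18) vs P (period 3, group 15): the stated order agrees with the simple trend.
The exception is (B): Se (4p⁴) ionizes more easily than half-filled As (4p³).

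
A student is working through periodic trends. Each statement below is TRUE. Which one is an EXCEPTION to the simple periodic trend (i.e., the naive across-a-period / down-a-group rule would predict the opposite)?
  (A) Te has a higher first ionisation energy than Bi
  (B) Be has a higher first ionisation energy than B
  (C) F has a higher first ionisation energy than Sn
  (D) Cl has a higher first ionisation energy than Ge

The general trend: first ionisation energy increases across a period and decreases down a group.
(A) Te (period 5, group 16) vs Bi (period 6, group 15): the stated order agrees with the simple trend.
(B) Be (period 2, group 2) vs B (period 2, group 13): the stated order contradicts the simple trend.
(C) F (period 2, group 17) vs Sn (period 5, group 14): the stated order agrees with the simple trend.
(D) Cl (period 3, group 17) vs Ge (period 4, group 14): the stated order agrees with the simple trend.
The exception is (B): removing B's lone 2p electron is easier than breaking Be's filled 2s².

(B)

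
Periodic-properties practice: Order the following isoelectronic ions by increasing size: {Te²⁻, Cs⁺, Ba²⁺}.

Ba²⁺, Cs⁺, Te²⁻

All of these have 54 electrons, so size is governed by nuclear charge alone: the more protons, the stronger the pull on the same electron cloud, and the smaller the ion.
Nuclear charges: Ba²⁺ (Z=56), Cs⁺ (Z=55), Te²⁻ (Z=52).
Smallest to largest: Ba²⁺ < Cs⁺ < Te²⁻.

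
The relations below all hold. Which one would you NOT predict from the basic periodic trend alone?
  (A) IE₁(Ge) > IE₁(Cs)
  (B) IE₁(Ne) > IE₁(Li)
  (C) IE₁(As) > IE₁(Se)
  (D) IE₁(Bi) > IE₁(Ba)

The general trend: IE₁ increases across a period and decreases down a group.
(A) Ge (period 4, group 14) vs Cs (period 6, group 1): the stated order agrees with the simple trend.
(B) Ne (period 2, group 18) vs Li (period 2, group 1): the stated order agrees with the simple trend.
(C) As (period 4, group 15) vs Se (period 4, group 16): the stated order contradicts the simple trend.
(D) Bi (period 6, group 15) vs Ba (period 6, group 2): the stated order agrees with the simple trend.
The exception is (C): Se (4p⁴) ionizes more easily than half-filled As (4p³).

(C)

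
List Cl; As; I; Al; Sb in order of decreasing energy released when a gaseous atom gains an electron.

Cl, I, Sb, As, Al

Al is in period 3, group 13; Cl is in period 3, group 17; As is in period 4, group 15; Sb is in period 5, group 15; I is in period 5, group 17.
EA tends to increase across a period and decrease down a group, though the pattern is less regular than for IE or radius.
Here both period and group differ, so the two effects have to be weighed against each other.
As > Al: period and group pull opposite ways; the across-period shift dominates (78 vs 42 kJ/mol).
Sb > As: this pair runs against the simple trend — see the exception note.
I > Sb: both are in period 5; the period trend gives I the larger value.
Cl > I: they share group 17; the group trend gives Cl the larger value.
Note the exception: Sb has a higher electron affinity than As, contrary to the simple trend — both are half-filled np³, but the pairing/repulsion penalty for the added electron shrinks as the p orbitals become larger and more diffuse down the group, and for Sb that outweighs the weaker nuclear attraction.
Approximate values (kJ/mol): Al 42, Cl 349, As 78, Sb 103, I 295.
So from highest to lowest: Cl > I > Sb > As > Al.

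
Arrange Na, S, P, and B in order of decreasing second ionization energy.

Na > B > S > P

Consider each +1 ion: Na⁺ is the bare [Ne] core; S⁺ still has 5 valence electrons; P⁺ still has 4 valence electrons; B⁺ still has 2 valence electrons.
Breaking into a closed-shell core is much more expensive than removing a leftover valence electron — Na has the largest IE_2 here.
Valence configurations: S⁺ [Ne]3s²3p³, P⁺ [Ne]3s²3p², B⁺ [He]2s².
Approximate IE_2 values (kJ/mol): Na 4562, S 2252, P 1907, B 2427.
Hence IE_2: P < S < B < Na.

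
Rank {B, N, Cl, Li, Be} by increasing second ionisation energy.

After 1 electron has been removed, what remains? B⁺ still has 2 valence electrons; N⁺ still has 4 valence electrons; Cl⁺ still has 6 valence electrons; Li⁺ is the bare [He] core; Be⁺ still has 1 valence electron.
Breaking into a closed-shell core is much more expensive than removing a leftover valence electron — Li has the largest IE_2 here.
Valence configurations: B⁺ [He]2s², N⁺ [He]2s²2p², Cl⁺ [Ne]3s²3p⁴, Be⁺ [He]2s¹.
Tabulated IE_2 (kJ/mol): B 2427, N 2856, Cl 2298, Li 7298, Be 1757.
Overall IE_2 order: Be < Cl < B < N < Li.

Be, Cl, B, N, Li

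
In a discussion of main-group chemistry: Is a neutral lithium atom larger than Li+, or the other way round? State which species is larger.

Li

Forming Li+ removes 1 electron from Li. Fewer electrons for the same nuclear charge means less shielding and a higher Z_eff on the remaining electrons, and for main-group metals the entire outer shell is lost.
A cation is smaller than its parent atom: Li+ < Li.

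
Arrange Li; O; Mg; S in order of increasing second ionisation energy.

Consider each +1 ion: Li⁺ is the bare [He] core; O⁺ still has 5 valence electrons; Mg⁺ still has 1 valence electron; S⁺ still has 5 valence electrons.
Breaking into a closed-shell core is much more expensive than removing a leftover valence electron — Li has the largest IE_2 here.
Valence configurations: O⁺ [He]2s²2p³, Mg⁺ [Ne]3s¹, S⁺ [Ne]3s²3p³.
Tabulated IE_2 (kJ/mol): Li 7298, O 3388, Mg 1451, S 2252.
Hence IE_2: Mg < S < O < Li.

Mg, S, O, Li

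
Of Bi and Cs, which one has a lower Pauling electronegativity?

Cs is in period 6, group 1; Bi is in period 6, group 15.
EN rises left→right (higher Z_eff, smaller atoms) and falls top→bottom (larger, more shielded atoms).
All lie in period 6, so electronegativity increases left to right.
So Cs has the lower Pauling electronegativity (Cs < Bi).

Cs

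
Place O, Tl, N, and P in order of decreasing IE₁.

IE₁ increases left→right with effective nuclear charge and decreases top→bottom as the valence shell moves farther out.
Here both period and group differ, so the two effects have to be weighed against each other.
P > Tl: both effects reinforce here, so P is clearly the higher of the two.
O > P: relative to P, both the across-period and down-group shifts push O's first ionization energy up.
N > O: this pair runs against the simple trend — see the exception note.
Note the exception: N has a higher first ionization energy than O, contrary to the simple trend — pairing an electron in O's 2p⁴ costs repulsion energy, so O ionizes more easily than half-filled N (2p³).
For reference (kJ/mol): N 1402, O 1314, P 1012, Tl 589.
So from highest to lowest: N > O > P > Tl.

N > O > P > Tl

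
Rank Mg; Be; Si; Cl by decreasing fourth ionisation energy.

Be, Mg, Cl, Si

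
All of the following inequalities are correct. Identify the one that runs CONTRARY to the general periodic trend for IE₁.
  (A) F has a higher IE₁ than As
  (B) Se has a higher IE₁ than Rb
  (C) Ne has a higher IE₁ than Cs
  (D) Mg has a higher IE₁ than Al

(D)

The general trend: IE₁ increases across a period and decreases down a group.
(A) F (period 2, group 17) vs As (period 4, group 15): the stated order agrees with the simple trend.
(B) Se (period 4, group 16) vs Rb (period 5, group 1): the stated order agrees with the simple trend.
(C) Ne (period 2, group 18) vs Cs (period 6, group 1): the stated order agrees with the simple trend.
(D) Mg (period 3, group 2) vs Al (period 3, group 13): the stated order contradicts the simple trend.
The exception is (D): Al's single 3p electron is easier to remove than one from Mg's filled 3s².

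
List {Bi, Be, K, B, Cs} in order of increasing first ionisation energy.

Cs < K < Bi < B < Be

Be is in period 2, group 2; B is in period 2, group 13; K is in period 4, group 1; Cs is in period 6, group 1; Bi is in period 6, group 15.
Across a period the outer electron is held more tightly (higher IE₁); down a group it sits in a higher shell, more shielded, and comes off more easily.
These span different periods and groups, so the two trends combine.
K > Cs: they share group 1; the group trend gives K the larger value.
Bi > K: period and group pull opposite ways; the across-period shift dominates (703 vs 419 kJ/mol).
B > Bi: period and group pull opposite ways; the down-group shift dominates (801 vs 703 kJ/mol).
Be > B: this pair runs against the simple trend — see the exception note.
Note the exception: Be has a higher first ionization energy than B, contrary to the simple trend — removing B's lone 2p electron is easier than breaking Be's filled 2s².
For reference (kJ/mol): Be 900, B 801, K 419, Cs 376, Bi 703.
So from lowest to highest: Cs < K < Bi < B < Be.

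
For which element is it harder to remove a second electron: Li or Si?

Li

The second ionization energy removes an electron from the +1 ion. For each element: Li⁺ is the bare [He] core; Si⁺ still has 3 valence electrons.
Core electrons are held far more tightly than valence electrons, so Li tops the IE_2 order.
The numbers (kJ/mol): Li 7298, Si 1577.
Overall IE_2 order: Si < Li.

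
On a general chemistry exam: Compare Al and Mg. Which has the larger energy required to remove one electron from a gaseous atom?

Mg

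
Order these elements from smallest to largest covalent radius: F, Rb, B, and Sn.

F, B, Sn, Rb

B is in period 2, group 13; F is in period 2, group 17; Rb is in period 5, group 1; Sn is in period 5, group 14.
Atomic radius shrinks across a period as nuclear charge pulls the same shell inward, and grows down a group as new shells are added.
Here both period and group differ, so the two effects have to be weighed against each other.
B > F: B lies to the left of F in period 2, so the across-period effect alone puts B larger.
Sn > B: period and group pull opposite ways; the down-group shift dominates (140 vs 85 pm).
Rb > Sn: both are in period 5; the period trend gives Rb the larger value.
Approximate values (pm): B 85, F 64, Rb 210, Sn 140.
So from smallest to largest: F < B < Sn < Rb.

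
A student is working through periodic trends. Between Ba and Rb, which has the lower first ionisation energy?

Rb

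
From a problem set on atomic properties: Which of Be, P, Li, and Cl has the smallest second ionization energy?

After 1 electron has been removed, what remains? Be⁺ still has 1 valence electron; P⁺ still has 4 valence electrons; Li⁺ is the bare [He] core; Cl⁺ still has 6 valence electrons.
Pulling an electron out of a noble-gas core costs far more than removing a remaining valence electron, so Li sits at the high end of IE_2.
Valence configurations: Be⁺ [He]2s¹, P⁺ [Ne]3s²3p², Cl⁺ [Ne]3s²3p⁴.
Tabulated IE_2 (kJ/mol): Be 1757, P 1907, Li 7298, Cl 2298.
Putting it together, IE_2: Be < P < Cl < Li.

Be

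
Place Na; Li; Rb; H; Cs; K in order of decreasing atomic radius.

Cs > Rb > K > Na > Li > H

H is in period 1, group 1; Li is in period 2, group 1; Na is in period 3, group 1; K is in period 4, group 1; Rb is in period 5, group 1; Cs is in period 6, group 1.
Moving right in a period, electrons are added to the same shell under a stronger nuclear pull, so atoms get smaller; moving down, a new shell is opened and atoms get larger.
All are in group 1, so atomic radius increases down the group.
So from largest to smallest: Cs > Rb > K > Na > Li > H.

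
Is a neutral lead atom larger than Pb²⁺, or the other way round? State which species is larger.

Forming Pb²⁺ removes 2 electrons from Pb. Fewer electrons for the same nuclear charge means less shielding and a higher Z_eff on the remaining electrons.
A cation is smaller than its parent atom: Pb²⁺ < Pb.

Pb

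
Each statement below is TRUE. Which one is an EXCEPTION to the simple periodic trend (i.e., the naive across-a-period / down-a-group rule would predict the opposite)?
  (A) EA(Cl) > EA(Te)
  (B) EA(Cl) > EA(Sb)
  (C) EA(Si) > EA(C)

The general trend: electron affinity increases across a period and decreases down a group.
(A) Cl (period 3, group 17) vs Te (period 5, group 16): the stated order agrees with the simple trend.
(B) Cl (period 3, group 17) vs Sb (period 5, group 15): the stated order agrees with the simple trend.
(C) Si (period 3, group 14) vs C (period 2, group 14): the stated order contradicts the simple trend.
The exception is (C): Si's larger, more diffuse 3p orbitals accept an added electron slightly more readily than C's compact 2p.

(C)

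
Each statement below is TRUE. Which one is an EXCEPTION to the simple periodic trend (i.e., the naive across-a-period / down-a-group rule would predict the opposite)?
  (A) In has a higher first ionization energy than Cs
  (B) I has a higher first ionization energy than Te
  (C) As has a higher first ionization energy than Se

The general trend: first ionization energy increases across a period and decreases down a group.
(A) In (period 5, group 13) vs Cs (period 6, group 1): the stated order agrees with the simple trend.
(B) I (period 5, group 17) vs Te (period 5, group 16): the stated order agrees with the simple trend.
(C) As (period 4, group 15) vs Se (period 4, group 16): the stated order contradicts the simple trend.
The exception is (C): Se (4p⁴) ionizes more easily than half-filled As (4p³).

(C)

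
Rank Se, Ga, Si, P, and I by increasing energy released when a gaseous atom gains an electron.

Ga < P < Si < Se < I

Atoms with high Z_eff and room in the valence shell (especially the halogens) have the most exothermic electron affinities.
Here both period and group differ, so the two effects have to be weighed against each other.
P > Ga: relative to Ga, both the across-period and down-group shifts push P's electron affinity up.
Si > P: this pair runs against the simple trend — see the exception note.
Se > Si: period and group pull opposite ways; the across-period shift dominates (195 vs 134 kJ/mol).
I > Se: period and group pull opposite ways; the across-period shift dominates (295 vs 195 kJ/mol).
Note the exception: Si has a higher electron affinity than P, contrary to the simple trend — adding an electron to P's half-filled 3p³ is unfavourable, so Si (3p²) has the more exothermic EA.
Approximate values (kJ/mol): Si 134, P 72, Ga 29, Se 195, I 295.
So from lowest to highest: Ga < P < Si < Se < I.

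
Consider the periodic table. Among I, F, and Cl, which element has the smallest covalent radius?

F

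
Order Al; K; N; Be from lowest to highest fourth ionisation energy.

K < N < Al < Be

After 3 electrons have been removed, what remains? Al³⁺ is the bare [Ne] core; K³⁺ is already 2 electrons into the core; N³⁺ still has 2 valence electrons; Be³⁺ is already 1 electron into the core.
Usually core removal costs more than valence removal, but here the competition is close: a tightly held n=2 valence electron can cost more to remove than an n=3 core electron, so the actual values have to decide it.
The numbers (kJ/mol): Al 11577, K 5877, N 7475, Be 21007.
So the fourth ionization energies run K < N < Al < Be.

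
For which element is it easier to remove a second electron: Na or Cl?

After 1 electron has been removed, what remains? Na⁺ is the bare [Ne] core; Cl⁺ still has 6 valence electrons.
Pulling an electron out of a noble-gas core costs far more than removing a remaining valence electron, so Na sits at the high end of IE_2.
Tabulated IE_2 (kJ/mol): Na 4562, Cl 2298.
Putting it together, IE_2: Cl < Na.

Cl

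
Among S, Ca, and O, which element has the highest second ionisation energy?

O

After 1 electron has been removed, what remains? S⁺ still has 5 valence electrons; Ca⁺ still has 1 valence electron; O⁺ still has 5 valence electrons.
All are still removing valence electrons, so compare the +1 ions as you would atoms: IE_2 generally rises across a period (higher Z_eff) and falls down a group (larger shell), subject to the usual subshell exceptions.
Valence configurations: S⁺ [Ne]3s²3p³, Ca⁺ [Ar]4s¹, O⁺ [He]2s²2p³.
Approximate IE_2 values (kJ/mol): S 2252, Ca 1145, O 3388.
Putting it together, IE_2: Ca < S < O.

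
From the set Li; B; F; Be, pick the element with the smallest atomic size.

Li is in period 2, group 1; Be is in period 2, group 2; B is in period 2, group 13; F is in period 2, group 17.
Across a period the added protons contract the valence shell; down a group each new principal shell makes the atom larger.
All lie in period 2, so atomic radius increases right to left.
The smallest atomic size among these belongs to F.

F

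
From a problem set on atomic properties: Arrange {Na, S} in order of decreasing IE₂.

IE_2 is the cost of taking one more electron from the +1 cation: Na⁺ is the bare [Ne] core; S⁺ still has 5 valence electrons.
Pulling an electron out of a noble-gas core costs far more than removing a remaining valence electron, so Na sits at the high end of IE_2.
Tabulated IE_2 (kJ/mol): Na 4562, S 2252.
Overall IE_2 order: S < Na.

Na, S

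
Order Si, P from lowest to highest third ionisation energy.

P < Si

IE_3 is the cost of taking one more electron from the +2 cation: Si²⁺ still has 2 valence electrons; P²⁺ still has 3 valence electrons.
All are still removing valence electrons, so compare the +2 ions as you would atoms: IE_3 generally rises across a period (higher Z_eff) and falls down a group (larger shell), subject to the usual subshell exceptions.
Valence configurations: Si²⁺ [Ne]3s², P²⁺ [Ne]3s²3p¹.
P²⁺ loses a lone 3p electron whereas Si²⁺ must break into a filled 3s² pair, so IE_3(Si) > IE_3(P) even though P has the higher nuclear charge.
Tabulated IE_3 (kJ/mol): Si 3232, P 2914.
So the third ionization energies run P < Si.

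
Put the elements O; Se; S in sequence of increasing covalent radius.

Radius decreases left→right (rising Z_eff, same n) and increases top→bottom (higher n).
All are in group 16, so atomic radius increases down the group.
So from smallest to largest: O < S < Se.

O < S < Se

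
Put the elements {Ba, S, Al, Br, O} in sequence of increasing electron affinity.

O is in period 2, group 16; Al is in period 3, group 13; S is in period 3, group 16; Br is in period 4, group 17; Ba is in period 6, group 2.
Electron affinity generally becomes more exothermic across a period toward the halogens and less exothermic down a group.
These span different periods and groups, so the two trends combine.
Al > Ba: relative to Ba, both the across-period and down-group shifts push Al's electron affinity up.
O > Al: both effects reinforce here, so O is clearly the higher of the two.
S > O: this pair runs against the simple trend — see the exception note.
Br > S: the two effects oppose for this pair; the across-period effect wins (325 vs 200 kJ/mol).
Note the exception: S has a higher electron affinity than O, contrary to the simple trend — the compact 2p subshell of O repels the added electron more than S's larger 3p does.
Tabulated electron affinity (kJ/mol): O 141, Al 42, S 200, Br 325, Ba 14.
So from lowest to highest: Ba < Al < O < S < Br.

Ba < Al < O < S < Br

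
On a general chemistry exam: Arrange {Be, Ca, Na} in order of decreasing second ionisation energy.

Na > Be > Ca

The second ionization energy removes an electron from the +1 ion. For each element: Be⁺ still has 1 valence electron; Ca⁺ still has 1 valence electron; Na⁺ is the bare [Ne] core.
Breaking into a closed-shell core is much more expensive than removing a leftover valence electron — Na has the largest IE_2 here.
Valence configurations: Be⁺ [He]2s¹, Ca⁺ [Ar]4s¹.
The numbers (kJ/mol): Be 1757, Ca 1145, Na 4562.
Hence IE_2: Ca < Be < Na.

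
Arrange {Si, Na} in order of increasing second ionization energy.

Si, Na

Consider each +1 ion: Si⁺ still has 3 valence electrons; Na⁺ is the bare [Ne] core.
Breaking into a closed-shell core is much more expensive than removing a leftover valence electron — Na has the largest IE_2 here.
The numbers (kJ/mol): Si 1577, Na 4562.
Overall IE_2 order: Si < Na.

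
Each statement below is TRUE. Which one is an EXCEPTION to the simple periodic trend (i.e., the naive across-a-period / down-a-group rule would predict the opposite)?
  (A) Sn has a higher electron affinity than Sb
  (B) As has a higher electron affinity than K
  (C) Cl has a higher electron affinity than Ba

(A)

The general trend: electron affinity increases across a period and decreases down a group.
(A) Sn (period 5, group 14) vs Sb (period 5, group 15): the stated order contradicts the simple trend.
(B) As (period 4, group 15) vs K (period 4, group 1): the stated order agrees with the simple trend.
(C) Cl (period 3, group 17) vs Ba (period 6, group 2): the stated order agrees with the simple trend.
The exception is (A): adding an electron to Sb's half-filled 5p³ is unfavourable, so Sn has the more exothermic EA.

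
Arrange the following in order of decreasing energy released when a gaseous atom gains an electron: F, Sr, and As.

F > As > Sr

F is in period 2, group 17; As is in period 4, group 15; Sr is in period 5, group 2.
EA tends to increase across a period and decrease down a group, though the pattern is less regular than for IE or radius.
Neither a single period nor a single group — weigh both effects.
As > Sr: relative to Sr, both the across-period and down-group shifts push As's electron affinity up.
F > As: relative to As, both the across-period and down-group shifts push F's electron affinity up.
Approximate values (kJ/mol): F 328, As 78, Sr 5.
So from highest to lowest: F > As > Sr.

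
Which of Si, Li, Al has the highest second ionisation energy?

The second ionization energy removes an electron from the +1 ion. For each element: Si⁺ still has 3 valence electrons; Li⁺ is the bare [He] core; Al⁺ still has 2 valence electrons.
Pulling an electron out of a noble-gas core costs far more than removing a remaining valence electron, so Li sits at the high end of IE_2.
Valence configurations: Si⁺ [Ne]3s²3p¹, Al⁺ [Ne]3s².
Si⁺ loses a lone 3p electron whereas Al⁺ must break into a filled 3s² pair, so IE_2(Al) > IE_2(Si) even though Si has the higher nuclear charge.
The numbers (kJ/mol): Si 1577, Li 7298, Al 1817.
Hence IE_2: Si < Al < Li.

Li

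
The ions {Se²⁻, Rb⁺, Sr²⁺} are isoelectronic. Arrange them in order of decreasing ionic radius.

Se²⁻ > Rb⁺ > Sr²⁺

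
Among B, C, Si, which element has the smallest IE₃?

Si

Consider each +2 ion: B²⁺ still has 1 valence electron; C²⁺ still has 2 valence electrons; Si²⁺ still has 2 valence electrons.
All are still removing valence electrons, so compare the +2 ions as you would atoms: IE_3 generally rises across a period (higher Z_eff) and falls down a group (larger shell), subject to the usual subshell exceptions.
Valence configurations: B²⁺ [He]2s¹, C²⁺ [He]2s², Si²⁺ [Ne]3s².
Approximate IE_3 values (kJ/mol): B 3660, C 4620, Si 3232.
So the third ionization energies run Si < B < C.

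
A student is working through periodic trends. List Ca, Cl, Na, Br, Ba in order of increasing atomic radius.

Na is in period 3, group 1; Cl is in period 3, group 17; Ca is in period 4, group 2; Br is in period 4, group 17; Ba is in period 6, group 2.
Moving right in a period, electrons are added to the same shell under a stronger nuclear pull, so atoms get smaller; moving down, a new shell is opened and atoms get larger.
Here both period and group differ, so the two effects have to be weighed against each other.
Br > Cl: Br sits below Cl in group 17, so the down-group effect alone puts Br larger.
Na > Br: the two effects oppose for this pair; the across-period effect wins (155 vs 114 pm).
Ca > Na: period and group pull opposite ways; the down-group shift dominates (171 vs 155 pm).
Ba > Ca: they share group 2; the group trend gives Ba the larger value.
For reference (pm): Na 155, Cl 99, Ca 171, Br 114, Ba 196.
So from smallest to largest: Cl < Br < Na < Ca < Ba.

Cl, Br, Na, Ca, Ba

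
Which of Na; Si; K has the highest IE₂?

After 1 electron has been removed, what remains? Na⁺ is the bare [Ne] core; Si⁺ still has 3 valence electrons; K⁺ is the bare [Ar] core.
Pulling an electron out of a noble-gas core costs far more than removing a remaining valence electron, so K and Na sit at the high end of IE_2.
Tabulated IE_2 (kJ/mol): Na 4562, Si 1577, K 3052.
So the second ionization energies run Si < K < Na.

Na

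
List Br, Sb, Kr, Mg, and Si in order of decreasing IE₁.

Kr > Br > Sb > Si > Mg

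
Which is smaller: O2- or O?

Forming O2- adds 2 electrons to O. More electron–electron repulsion in the same shell, with unchanged nuclear charge, lets the cloud expand.
An anion is larger than its parent atom: O2- > O.

O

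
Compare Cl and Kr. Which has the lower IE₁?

Across a period the outer electron is held more tightly (higher IE₁); down a group it sits in a higher shell, more shielded, and comes off more easily.
These sit on a diagonal, where the across-period and down-group effects partly cancel.
Kr > Cl: period and group pull opposite ways; the across-period shift dominates (1351 vs 1251 kJ/mol).
For reference (kJ/mol): Cl 1251, Kr 1351.
So Cl has the lower IE₁ (Cl < Kr).

Cl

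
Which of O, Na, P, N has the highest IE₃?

Na

After 2 electrons have been removed, what remains? O²⁺ still has 4 valence electrons; Na²⁺ is already 1 electron into the core; P²⁺ still has 3 valence electrons; N²⁺ still has 3 valence electrons.
Pulling an electron out of a noble-gas core costs far more than removing a remaining valence electron, so Na sits at the high end of IE_3.
Valence configurations: O²⁺ [He]2s²2p², P²⁺ [Ne]3s²3p¹, N²⁺ [He]2s²2p¹.
Approximate IE_3 values (kJ/mol): O 5300, Na 6910, P 2914, N 4578.
Putting it together, IE_3: P < N < O < Na.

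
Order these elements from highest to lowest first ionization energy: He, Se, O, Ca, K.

He is in period 1, group 18; O is in period 2, group 16; K is in period 4, group 1; Ca is in period 4, group 2; Se is in period 4, group 16.
First ionization energy rises across a period (greater Z_eff holds electrons more tightly) and falls down a group (valence electrons are farther from the nucleus).
These span different periods and groups, so the two trends combine.
Ca > K: Ca lies to the right of K in period 4, so the across-period effect alone puts Ca higher.
Se > Ca: both are in period 4; the period trend gives Se the larger value.
O > Se: O sits above Se in group 16, so the down-group effect alone puts O higher.
He > O: both effects reinforce here, so He is clearly the higher of the two.
For reference (kJ/mol): He 2372, O 1314, K 419, Ca 590, Se 941.
So from highest to lowest: He > O > Se > Ca > K.

He > O > Se > Ca > K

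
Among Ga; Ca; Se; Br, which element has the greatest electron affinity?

Br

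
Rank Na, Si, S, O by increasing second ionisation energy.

Si < S < O < Na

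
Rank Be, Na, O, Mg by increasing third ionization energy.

O < Na < Mg < Be

The third ionization energy removes an electron from the +2 ion. For each element: Be²⁺ is the bare [He] core; Na²⁺ is already 1 electron into the core; O²⁺ still has 4 valence electrons; Mg²⁺ is the bare [Ne] core.
Breaking into a closed-shell core is much more expensive than removing a leftover valence electron — Na, Mg and Be have the largest IE_3 here.
The numbers (kJ/mol): Be 14849, Na 6910, O 5300, Mg 7733.
Overall IE_3 order: O < Na < Mg < Be.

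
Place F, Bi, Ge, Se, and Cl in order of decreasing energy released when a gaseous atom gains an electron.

EA tends to increase across a period and decrease down a group, though the pattern is less regular than for IE or radius.
Neither a single period nor a single group — weigh both effects.
Ge > Bi: the two effects oppose for this pair; the down-group effect wins (119 vs 91 kJ/mol).
Se > Ge: both are in period 4; the period trend gives Se the larger value.
F > Se: both effects reinforce here, so F is clearly the higher of the two.
Cl > F: this pair runs against the simple trend — see the exception note.
Note the exception: Cl has a higher electron affinity than F, contrary to the simple trend — F's small 2p subshell makes the incoming electron feel strong e⁻–e⁻ repulsion, so Cl actually releases more energy on gaining an electron.
Tabulated electron affinity (kJ/mol): F 328, Cl 349, Ge 119, Se 195, Bi 91.
So from highest to lowest: Cl > F > Se > Ge > Bi.

Cl, F, Se, Ge, Bi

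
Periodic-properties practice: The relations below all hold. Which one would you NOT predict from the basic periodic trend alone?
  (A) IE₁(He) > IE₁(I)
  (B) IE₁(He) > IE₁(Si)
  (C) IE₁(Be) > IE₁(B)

(C)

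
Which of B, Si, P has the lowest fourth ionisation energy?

Si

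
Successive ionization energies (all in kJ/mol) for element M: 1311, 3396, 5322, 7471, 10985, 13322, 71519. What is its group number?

Group 16

Look for the largest jump between consecutive ionization energies: IE7/IE6 ≈ 5.4, far larger than any earlier ratio.
That jump marks the point where a core electron is being removed. So the atom has 6 valence electrons.
A main-group element with 6 valence electrons is in group 16.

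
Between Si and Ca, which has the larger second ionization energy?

Si

IE_2 is the cost of taking one more electron from the +1 cation: Si⁺ still has 3 valence electrons; Ca⁺ still has 1 valence electron.
All are still removing valence electrons, so compare the +1 ions as you would atoms: IE_2 generally rises across a period (higher Z_eff) and falls down a group (larger shell), subject to the usual subshell exceptions.
Valence configurations: Si⁺ [Ne]3s²3p¹, Ca⁺ [Ar]4s¹.
The numbers (kJ/mol): Si 1577, Ca 1145.
So the second ionization energies run Ca < Si.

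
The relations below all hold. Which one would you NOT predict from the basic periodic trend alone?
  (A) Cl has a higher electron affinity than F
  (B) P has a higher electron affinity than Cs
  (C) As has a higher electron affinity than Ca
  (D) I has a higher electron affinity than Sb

(A)

The general trend: electron affinity increases across a period and decreases down a group.
(A) Cl (period 3, group 17) vs F (period 2, group 17): the stated order contradicts the simple trend.
(B) P (period 3, group 15) vs Cs (period 6, group 1): the stated order agrees with the simple trend.
(C) As (period 4, group 15) vs Ca (period 4, group 2): the stated order agrees with the simple trend.
(D) I (period 5, group 17) vs Sb (period 5, group 15): the stated order agrees with the simple trend.
The exception is (A): F's small 2p subshell makes the incoming electron feel strong e⁻–e⁻ repulsion, so Cl actually releases more energy on gaining an electron.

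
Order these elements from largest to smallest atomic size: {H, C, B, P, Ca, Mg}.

H is in period 1, group 1; B is in period 2, group 13; C is in period 2, group 14; Mg is in period 3, group 2; P is in period 3, group 15; Ca is in period 4, group 2.
Moving right in a period, electrons are added to the same shell under a stronger nuclear pull, so atoms get smaller; moving down, a new shell is opened and atoms get larger.
These span different periods and groups, so the two trends combine.
C > H: the two effects oppose for this pair; the down-group effect wins (75 vs 32 pm).
B > C: both are in period 2; the period trend gives B the larger value.
P > B: period and group pull opposite ways; the down-group shift dominates (111 vs 85 pm).
Mg > P: Mg lies to the left of P in period 3, so the across-period effect alone puts Mg larger.
Ca > Mg: they share group 2; the group trend gives Ca the larger value.
For reference (pm): H 32, B 85, C 75, Mg 139, P 111, Ca 171.
So from largest to smallest: Ca > Mg > P > B > C > H.

Ca > Mg > P > B > C > H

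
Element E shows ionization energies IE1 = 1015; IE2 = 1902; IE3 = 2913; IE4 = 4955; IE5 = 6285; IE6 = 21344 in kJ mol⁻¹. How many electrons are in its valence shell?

Look for the largest jump between consecutive ionization energies: IE6/IE5 ≈ 3.4, far larger than any earlier ratio.
That jump marks the point where a core electron is being removed. So the atom has 5 valence electrons.

5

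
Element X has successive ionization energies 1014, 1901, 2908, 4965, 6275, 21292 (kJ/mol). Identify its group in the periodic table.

Look for the largest jump between consecutive ionization energies: IE6/IE5 ≈ 3.4, far larger than any earlier ratio.
That jump marks the point where a core electron is being removed. So the atom has 5 valence electrons.
A main-group element with 5 valence electrons is in group 15.

Group 15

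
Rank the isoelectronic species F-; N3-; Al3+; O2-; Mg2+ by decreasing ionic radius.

N3-, O2-, F-, Mg2+, Al3+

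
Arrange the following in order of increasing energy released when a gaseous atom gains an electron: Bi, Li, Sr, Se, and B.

Atoms with high Z_eff and room in the valence shell (especially the halogens) have the most exothermic electron affinities.
Here both period and group differ, so the two effects have to be weighed against each other.
B > Sr: relative to Sr, both the across-period and down-group shifts push B's electron affinity up.
Li > B: this pair runs against the simple trend — see the exception note.
Bi > Li: period and group pull opposite ways; the across-period shift dominates (91 vs 60 kJ/mol).
Se > Bi: relative to Bi, both the across-period and down-group shifts push Se's electron affinity up.
Note the exception: Li has a higher electron affinity than B, contrary to the simple trend — B's ns²np¹ configuration gives only a small electron affinity — the sparsely filled np subshell binds an added electron weakly.
For reference (kJ/mol): Li 60, B 27, Se 195, Sr 5, Bi 91.
So from lowest to highest: Sr < B < Li < Bi < Se.

Sr < B < Li < Bi < Se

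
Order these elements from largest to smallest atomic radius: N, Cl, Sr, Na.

N is in period 2, group 15; Na is in period 3, group 1; Cl is in period 3, group 17; Sr is in period 5, group 2.
Radius decreases left→right (rising Z_eff, same n) and increases top→bottom (higher n).
Neither a single period nor a single group — weigh both effects.
Cl > N: period and group pull opposite ways; the down-group shift dominates (99 vs 71 pm).
Na > Cl: both are in period 3; the period trend gives Na the larger value.
Sr > Na: the two effects oppose for this pair; the down-group effect wins (185 vs 155 pm).
For reference (pm): N 71, Na 155, Cl 99, Sr 185.
So from largest to smallest: Sr > Na > Cl > N.

Sr > Na > Cl > N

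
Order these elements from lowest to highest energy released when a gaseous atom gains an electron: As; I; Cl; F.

As < I < F < Cl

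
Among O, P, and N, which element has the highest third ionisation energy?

O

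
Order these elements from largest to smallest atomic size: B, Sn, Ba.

Ba > Sn > B

Moving right in a period, electrons are added to the same shell under a stronger nuclear pull, so atoms get smaller; moving down, a new shell is opened and atoms get larger.
These span different periods and groups, so the two trends combine.
Sn > B: the two effects oppose for this pair; the down-group effect wins (140 vs 85 pm).
Ba > Sn: both effects reinforce here, so Ba is clearly the larger of the two.
Approximate values (pm): B 85, Sn 140, Ba 196.
So from largest to smallest: Ba > Sn > B.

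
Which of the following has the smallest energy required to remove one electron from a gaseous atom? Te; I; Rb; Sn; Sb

Rb is in period 5, group 1; Sn is in period 5, group 14; Sb is in period 5, group 15; Te is in period 5, group 16; I is in period 5, group 17.
Removing the outermost electron gets harder across a period and easier down a group.
All lie in period 5, so first ionization energy increases left to right.
The smallest energy required to remove one electron from a gaseous atom among these belongs to Rb.

Rb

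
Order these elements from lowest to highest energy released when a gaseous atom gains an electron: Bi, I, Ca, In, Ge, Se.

Electron affinity generally becomes more exothermic across a period toward the halogens and less exothermic down a group.
These span different periods and groups, so the two trends combine.
In > Ca: the two effects oppose for this pair; the across-period effect wins (29 vs 2 kJ/mol).
Bi > In: period and group pull opposite ways; the across-period shift dominates (91 vs 29 kJ/mol).
Ge > Bi: the two effects oppose for this pair; the down-group effect wins (119 vs 91 kJ/mol).
Se > Ge: both are in period 4; the period trend gives Se the larger value.
I > Se: period and group pull opposite ways; the across-period shift dominates (295 vs 195 kJ/mol).
Approximate values (kJ/mol): Ca 2, Ge 119, Se 195, In 29, I 295, Bi 91.
So from lowest to highest: Ca < In < Bi < Ge < Se < I.

Ca < In < Bi < Ge < Se < I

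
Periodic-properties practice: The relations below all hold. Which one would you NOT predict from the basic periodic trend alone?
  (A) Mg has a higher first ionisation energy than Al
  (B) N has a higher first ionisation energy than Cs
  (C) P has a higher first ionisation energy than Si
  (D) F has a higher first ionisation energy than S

(A)

The general trend: first ionisation energy increases across a period and decreases down a group.
(A) Mg (period 3, group 2) vs Al (period 3, group 13): the stated order contradicts the simple trend.
(B) N (period 2, group 15) vs Cs (period 6, group 1): the stated order agrees with the simple trend.
(C) P (period 3, group 15) vs Si (period 3, group 14): the stated order agrees with the simple trend.
(D) F (period 2, group 17) vs S (period 3, group 16): the stated order agrees with the simple trend.
The exception is (A): Al's single 3p electron is easier to remove than one from Mg's filled 3s².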